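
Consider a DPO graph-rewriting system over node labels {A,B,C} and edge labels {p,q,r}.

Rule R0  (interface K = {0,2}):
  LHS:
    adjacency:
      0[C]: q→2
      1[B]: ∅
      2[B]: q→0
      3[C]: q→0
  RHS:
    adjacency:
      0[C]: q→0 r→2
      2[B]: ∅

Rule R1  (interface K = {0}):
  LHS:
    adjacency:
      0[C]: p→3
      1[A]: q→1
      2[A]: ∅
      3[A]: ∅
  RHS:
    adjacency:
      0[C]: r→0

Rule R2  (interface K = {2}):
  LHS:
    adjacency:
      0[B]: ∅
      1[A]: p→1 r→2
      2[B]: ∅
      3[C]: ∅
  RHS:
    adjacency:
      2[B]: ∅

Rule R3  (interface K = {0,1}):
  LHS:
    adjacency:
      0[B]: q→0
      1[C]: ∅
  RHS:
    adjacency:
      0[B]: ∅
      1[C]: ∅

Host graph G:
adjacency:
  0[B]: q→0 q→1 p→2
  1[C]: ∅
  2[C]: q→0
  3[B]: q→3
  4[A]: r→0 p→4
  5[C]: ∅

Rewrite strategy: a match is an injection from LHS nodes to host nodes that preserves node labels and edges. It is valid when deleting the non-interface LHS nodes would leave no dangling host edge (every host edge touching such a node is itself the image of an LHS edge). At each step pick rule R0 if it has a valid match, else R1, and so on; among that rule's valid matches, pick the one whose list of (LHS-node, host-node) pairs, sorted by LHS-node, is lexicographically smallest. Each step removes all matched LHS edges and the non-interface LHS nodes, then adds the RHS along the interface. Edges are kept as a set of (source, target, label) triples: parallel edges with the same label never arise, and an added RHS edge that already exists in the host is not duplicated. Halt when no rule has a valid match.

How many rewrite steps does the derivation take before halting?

[0] host  ⇒  6 nodes, 7 edges  {0-q->0 0-q->1 0-p->2 2-q->0 3-q->3 4-r->0 4-p->4}
[1] R3 @ {0↦0, 1↦1}  ⇒  6 nodes, 6 edges  {0-q->1 0-p->2 2-q->0 3-q->3 4-r->0 4-p->4}
[2] R3 @ {0↦3, 1↦1}  ⇒  6 nodes, 5 edges  {0-q->1 0-p->2 2-q->0 4-r->0 4-p->4}
[3] R2 @ {0↦3, 1↦4, 2↦0, 3↦5}  ⇒  3 nodes, 3 edges  {0-q->1 0-p->2 2-q->0}
halt: no rule applies after step 3

Answer: 3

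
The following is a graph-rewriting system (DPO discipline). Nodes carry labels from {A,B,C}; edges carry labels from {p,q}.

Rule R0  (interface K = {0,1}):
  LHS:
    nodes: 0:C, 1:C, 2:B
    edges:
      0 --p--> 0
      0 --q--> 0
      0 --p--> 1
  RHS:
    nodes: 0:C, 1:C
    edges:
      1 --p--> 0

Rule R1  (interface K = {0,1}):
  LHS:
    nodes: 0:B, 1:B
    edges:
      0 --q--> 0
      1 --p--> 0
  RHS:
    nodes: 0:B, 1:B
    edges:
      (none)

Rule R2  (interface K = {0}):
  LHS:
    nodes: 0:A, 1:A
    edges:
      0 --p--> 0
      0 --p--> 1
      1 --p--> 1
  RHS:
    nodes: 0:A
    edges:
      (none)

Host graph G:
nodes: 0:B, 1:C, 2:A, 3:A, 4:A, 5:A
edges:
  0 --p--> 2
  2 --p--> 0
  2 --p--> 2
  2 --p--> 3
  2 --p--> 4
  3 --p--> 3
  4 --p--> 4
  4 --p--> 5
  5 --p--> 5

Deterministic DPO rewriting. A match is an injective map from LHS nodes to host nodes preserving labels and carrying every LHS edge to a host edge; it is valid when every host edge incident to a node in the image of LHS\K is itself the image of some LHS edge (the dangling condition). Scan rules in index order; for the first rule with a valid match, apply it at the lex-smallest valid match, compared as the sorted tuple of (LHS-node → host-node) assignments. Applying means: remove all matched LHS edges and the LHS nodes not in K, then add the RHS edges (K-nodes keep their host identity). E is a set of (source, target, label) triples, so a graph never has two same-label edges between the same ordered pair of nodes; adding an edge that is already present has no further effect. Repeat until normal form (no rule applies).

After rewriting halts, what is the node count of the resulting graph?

start.  V:6 E:9  edges: 0-p->2 2-p->0 2-p->2 2-p->3 2-p->4 3-p->3 4-p->4 4-p->5 5-p->5
1. fire R2 via {0↦2, 1↦3}  →  V:5 E:6  edges: 0-p->2 2-p->0 2-p->4 4-p->4 4-p->5 5-p->5
2. fire R2 via {0↦4, 1↦5}  →  V:4 E:3  edges: 0-p->2 2-p->0 2-p->4
normal form: no rule applies after step 2
NF nodes: {0:B, 1:C, 2:A, 4:A}

Answer: 4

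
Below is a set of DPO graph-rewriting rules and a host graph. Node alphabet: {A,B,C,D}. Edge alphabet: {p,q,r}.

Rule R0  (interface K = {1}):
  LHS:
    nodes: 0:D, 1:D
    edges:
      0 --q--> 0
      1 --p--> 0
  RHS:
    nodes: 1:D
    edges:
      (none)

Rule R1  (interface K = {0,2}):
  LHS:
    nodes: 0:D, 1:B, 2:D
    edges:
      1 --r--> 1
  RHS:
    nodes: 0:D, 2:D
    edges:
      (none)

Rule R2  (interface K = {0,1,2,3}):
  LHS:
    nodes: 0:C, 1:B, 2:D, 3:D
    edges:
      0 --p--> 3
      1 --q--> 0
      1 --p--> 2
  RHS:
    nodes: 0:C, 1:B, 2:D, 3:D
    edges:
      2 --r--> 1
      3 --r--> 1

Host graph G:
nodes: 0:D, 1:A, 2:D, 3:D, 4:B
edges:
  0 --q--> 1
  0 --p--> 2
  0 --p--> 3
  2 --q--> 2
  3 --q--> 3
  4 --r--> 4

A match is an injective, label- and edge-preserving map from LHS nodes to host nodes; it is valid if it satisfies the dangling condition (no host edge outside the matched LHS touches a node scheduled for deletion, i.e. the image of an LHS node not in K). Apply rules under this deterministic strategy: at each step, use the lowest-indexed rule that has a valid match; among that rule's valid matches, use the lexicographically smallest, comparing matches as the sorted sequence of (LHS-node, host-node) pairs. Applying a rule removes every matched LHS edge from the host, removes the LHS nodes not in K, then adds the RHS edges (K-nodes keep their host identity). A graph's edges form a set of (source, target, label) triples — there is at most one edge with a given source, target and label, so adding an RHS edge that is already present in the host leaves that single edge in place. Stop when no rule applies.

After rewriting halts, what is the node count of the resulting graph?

start.  V:5 E:6  edges: 0-q->1 0-p->2 0-p->3 2-q->2 3-q->3 4-r->4
1. fire R0 via {0↦2, 1↦0}  →  V:4 E:4  edges: 0-q->1 0-p->3 3-q->3 4-r->4
2. fire R0 via {0↦3, 1↦0}  →  V:3 E:2  edges: 0-q->1 4-r->4
halt: no rule applies after step 2
NF nodes: {0:D, 1:A, 4:B}

Answer: 3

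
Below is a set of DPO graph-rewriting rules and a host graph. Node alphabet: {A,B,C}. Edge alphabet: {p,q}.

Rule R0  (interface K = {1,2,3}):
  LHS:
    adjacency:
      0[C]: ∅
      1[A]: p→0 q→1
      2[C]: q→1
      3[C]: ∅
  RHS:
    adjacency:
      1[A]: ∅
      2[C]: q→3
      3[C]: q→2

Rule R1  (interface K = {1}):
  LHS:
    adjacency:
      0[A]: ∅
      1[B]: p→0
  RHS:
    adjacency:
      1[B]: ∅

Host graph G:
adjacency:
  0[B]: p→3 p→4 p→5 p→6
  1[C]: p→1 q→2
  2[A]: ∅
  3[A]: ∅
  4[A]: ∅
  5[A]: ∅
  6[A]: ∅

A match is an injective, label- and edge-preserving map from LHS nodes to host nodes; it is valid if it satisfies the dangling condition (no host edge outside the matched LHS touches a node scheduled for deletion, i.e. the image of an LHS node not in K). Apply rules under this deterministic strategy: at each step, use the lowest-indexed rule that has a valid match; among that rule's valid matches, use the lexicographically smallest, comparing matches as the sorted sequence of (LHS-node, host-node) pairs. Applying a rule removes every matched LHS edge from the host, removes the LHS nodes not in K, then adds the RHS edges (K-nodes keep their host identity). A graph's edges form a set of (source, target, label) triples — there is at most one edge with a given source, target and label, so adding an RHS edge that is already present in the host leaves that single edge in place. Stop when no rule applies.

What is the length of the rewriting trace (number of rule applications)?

Answer: 4

Steps:
[0] host  ⇒  7 nodes, 6 edges  {0-p->3 0-p->4 0-p->5 0-p->6 1-p->1 1-q->2}
[1] R1 @ {0↦3, 1↦0}  ⇒  6 nodes, 5 edges  {0-p->4 0-p->5 0-p->6 1-p->1 1-q->2}
[2] R1 @ {0↦4, 1↦0}  ⇒  5 nodes, 4 edges  {0-p->5 0-p->6 1-p->1 1-q->2}
[3] R1 @ {0↦5, 1↦0}  ⇒  4 nodes, 3 edges  {0-p->6 1-p->1 1-q->2}
[4] R1 @ {0↦6, 1↦0}  ⇒  3 nodes, 2 edges  {1-p->1 1-q->2}
normal form: no rule applies after step 4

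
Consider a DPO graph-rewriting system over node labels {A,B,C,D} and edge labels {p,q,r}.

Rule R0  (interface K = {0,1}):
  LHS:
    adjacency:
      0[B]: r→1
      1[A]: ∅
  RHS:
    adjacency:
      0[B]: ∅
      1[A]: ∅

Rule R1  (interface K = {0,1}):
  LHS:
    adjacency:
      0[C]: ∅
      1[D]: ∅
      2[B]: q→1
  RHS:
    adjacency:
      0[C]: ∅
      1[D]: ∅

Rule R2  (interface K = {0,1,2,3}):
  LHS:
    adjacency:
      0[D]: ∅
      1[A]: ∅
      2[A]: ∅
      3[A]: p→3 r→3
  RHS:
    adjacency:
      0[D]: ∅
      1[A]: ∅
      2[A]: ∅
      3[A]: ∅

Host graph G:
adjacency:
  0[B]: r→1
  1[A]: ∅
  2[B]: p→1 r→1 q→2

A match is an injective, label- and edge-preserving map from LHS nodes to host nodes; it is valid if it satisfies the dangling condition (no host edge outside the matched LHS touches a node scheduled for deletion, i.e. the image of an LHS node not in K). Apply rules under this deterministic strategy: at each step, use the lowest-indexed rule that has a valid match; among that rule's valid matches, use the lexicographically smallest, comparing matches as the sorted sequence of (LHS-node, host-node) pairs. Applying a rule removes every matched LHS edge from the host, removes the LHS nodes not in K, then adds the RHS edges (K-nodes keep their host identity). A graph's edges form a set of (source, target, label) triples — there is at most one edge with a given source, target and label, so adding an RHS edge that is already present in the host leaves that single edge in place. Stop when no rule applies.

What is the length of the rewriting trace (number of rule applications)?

Answer: 2

Derivation:
initial: |V|=3 |E|=4  E = 0-r->1 2-p->1 2-r->1 2-q->2
step 1: apply R0 at {0↦0, 1↦1}  → |V|=3 |E|=3  E = 2-p->1 2-r->1 2-q->2
step 2: apply R0 at {0↦2, 1↦1}  → |V|=3 |E|=2  E = 2-p->1 2-q->2
normal form: no rule applies after step 2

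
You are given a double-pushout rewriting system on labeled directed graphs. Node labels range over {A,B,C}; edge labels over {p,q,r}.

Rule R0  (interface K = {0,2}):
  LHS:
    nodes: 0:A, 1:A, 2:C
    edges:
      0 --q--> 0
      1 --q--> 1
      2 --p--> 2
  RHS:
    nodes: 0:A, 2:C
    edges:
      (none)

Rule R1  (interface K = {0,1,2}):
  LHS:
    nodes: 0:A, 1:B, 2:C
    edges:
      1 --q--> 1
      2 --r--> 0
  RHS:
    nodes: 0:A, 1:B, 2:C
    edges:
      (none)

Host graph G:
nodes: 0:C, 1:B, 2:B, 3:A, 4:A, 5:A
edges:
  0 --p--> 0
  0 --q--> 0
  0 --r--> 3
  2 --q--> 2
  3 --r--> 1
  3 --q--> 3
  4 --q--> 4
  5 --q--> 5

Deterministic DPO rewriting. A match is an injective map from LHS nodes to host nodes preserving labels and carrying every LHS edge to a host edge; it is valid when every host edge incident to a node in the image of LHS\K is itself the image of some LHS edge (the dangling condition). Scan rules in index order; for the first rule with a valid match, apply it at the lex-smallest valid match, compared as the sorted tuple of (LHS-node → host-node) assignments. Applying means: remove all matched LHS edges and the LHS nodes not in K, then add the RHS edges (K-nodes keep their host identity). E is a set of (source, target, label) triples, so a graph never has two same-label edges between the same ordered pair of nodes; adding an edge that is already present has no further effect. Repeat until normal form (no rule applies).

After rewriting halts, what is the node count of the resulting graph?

Answer: 5

Rewrite trace:
initial: |V|=6 |E|=8  E = 0-p->0 0-q->0 0-r->3 2-q->2 3-r->1 3-q->3 4-q->4 5-q->5
step 1: apply R0 at {0↦3, 1↦4, 2↦0}  → |V|=5 |E|=5  E = 0-q->0 0-r->3 2-q->2 3-r->1 5-q->5
step 2: apply R1 at {0↦3, 1↦2, 2↦0}  → |V|=5 |E|=3  E = 0-q->0 3-r->1 5-q->5
halt: no rule applies after step 2
NF nodes: {0:C, 1:B, 2:B, 3:A, 5:A}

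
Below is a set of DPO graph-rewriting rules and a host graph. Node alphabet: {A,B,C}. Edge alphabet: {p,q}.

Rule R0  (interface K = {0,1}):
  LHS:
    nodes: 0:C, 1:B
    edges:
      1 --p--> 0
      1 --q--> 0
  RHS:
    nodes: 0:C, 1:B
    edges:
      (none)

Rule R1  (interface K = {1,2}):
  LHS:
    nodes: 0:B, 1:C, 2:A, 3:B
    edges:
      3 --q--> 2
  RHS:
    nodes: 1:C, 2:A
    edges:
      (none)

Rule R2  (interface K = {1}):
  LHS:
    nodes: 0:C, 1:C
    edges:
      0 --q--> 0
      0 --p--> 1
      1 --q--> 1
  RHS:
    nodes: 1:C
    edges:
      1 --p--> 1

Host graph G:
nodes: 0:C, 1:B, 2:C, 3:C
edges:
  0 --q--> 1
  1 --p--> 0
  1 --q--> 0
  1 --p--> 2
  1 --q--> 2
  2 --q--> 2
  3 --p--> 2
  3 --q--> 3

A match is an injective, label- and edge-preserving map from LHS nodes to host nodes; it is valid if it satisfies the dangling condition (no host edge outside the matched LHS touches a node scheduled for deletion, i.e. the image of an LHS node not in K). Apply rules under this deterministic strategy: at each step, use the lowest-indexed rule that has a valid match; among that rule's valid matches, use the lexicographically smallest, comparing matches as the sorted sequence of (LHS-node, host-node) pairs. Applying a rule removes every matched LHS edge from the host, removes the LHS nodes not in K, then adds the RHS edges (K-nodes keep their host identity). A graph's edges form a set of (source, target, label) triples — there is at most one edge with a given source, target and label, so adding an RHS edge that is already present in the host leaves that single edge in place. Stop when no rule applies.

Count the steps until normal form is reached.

Answer: 3

Derivation:
initial: |V|=4 |E|=8  E = 0-q->1 1-p->0 1-q->0 1-p->2 1-q->2 2-q->2 3-p->2 3-q->3
step 1: apply R0 at {0↦0, 1↦1}  → |V|=4 |E|=6  E = 0-q->1 1-p->2 1-q->2 2-q->2 3-p->2 3-q->3
step 2: apply R0 at {0↦2, 1↦1}  → |V|=4 |E|=4  E = 0-q->1 2-q->2 3-p->2 3-q->3
step 3: apply R2 at {0↦3, 1↦2}  → |V|=3 |E|=2  E = 0-q->1 2-p->2
normal form: no rule applies after step 3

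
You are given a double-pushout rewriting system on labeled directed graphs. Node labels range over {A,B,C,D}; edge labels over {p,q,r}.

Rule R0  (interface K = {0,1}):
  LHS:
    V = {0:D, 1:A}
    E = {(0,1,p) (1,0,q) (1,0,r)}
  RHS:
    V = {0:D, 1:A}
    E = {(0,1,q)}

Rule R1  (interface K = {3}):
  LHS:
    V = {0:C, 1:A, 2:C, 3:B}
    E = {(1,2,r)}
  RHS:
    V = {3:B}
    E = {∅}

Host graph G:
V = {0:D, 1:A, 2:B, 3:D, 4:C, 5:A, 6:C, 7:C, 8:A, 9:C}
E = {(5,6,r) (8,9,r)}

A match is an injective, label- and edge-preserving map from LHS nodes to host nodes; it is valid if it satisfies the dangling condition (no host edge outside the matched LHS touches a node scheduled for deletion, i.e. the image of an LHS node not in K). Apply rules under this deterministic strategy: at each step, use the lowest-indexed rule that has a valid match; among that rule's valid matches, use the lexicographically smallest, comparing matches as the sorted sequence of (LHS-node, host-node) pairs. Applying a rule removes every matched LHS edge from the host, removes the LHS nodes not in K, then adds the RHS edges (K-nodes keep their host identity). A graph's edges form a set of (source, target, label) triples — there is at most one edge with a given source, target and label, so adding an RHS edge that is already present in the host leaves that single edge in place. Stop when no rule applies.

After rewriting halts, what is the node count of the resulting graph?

Answer: 4

Derivation:
initial: |V|=10 |E|=2  E = 5-r->6 8-r->9
step 1: apply R1 at {0↦4, 1↦5, 2↦6, 3↦2}  → |V|=7 |E|=1  E = 8-r->9
step 2: apply R1 at {0↦7, 1↦8, 2↦9, 3↦2}  → |V|=4 |E|=0  E = ∅
normal form: no rule applies after step 2
NF nodes: {0:D, 1:A, 2:B, 3:D}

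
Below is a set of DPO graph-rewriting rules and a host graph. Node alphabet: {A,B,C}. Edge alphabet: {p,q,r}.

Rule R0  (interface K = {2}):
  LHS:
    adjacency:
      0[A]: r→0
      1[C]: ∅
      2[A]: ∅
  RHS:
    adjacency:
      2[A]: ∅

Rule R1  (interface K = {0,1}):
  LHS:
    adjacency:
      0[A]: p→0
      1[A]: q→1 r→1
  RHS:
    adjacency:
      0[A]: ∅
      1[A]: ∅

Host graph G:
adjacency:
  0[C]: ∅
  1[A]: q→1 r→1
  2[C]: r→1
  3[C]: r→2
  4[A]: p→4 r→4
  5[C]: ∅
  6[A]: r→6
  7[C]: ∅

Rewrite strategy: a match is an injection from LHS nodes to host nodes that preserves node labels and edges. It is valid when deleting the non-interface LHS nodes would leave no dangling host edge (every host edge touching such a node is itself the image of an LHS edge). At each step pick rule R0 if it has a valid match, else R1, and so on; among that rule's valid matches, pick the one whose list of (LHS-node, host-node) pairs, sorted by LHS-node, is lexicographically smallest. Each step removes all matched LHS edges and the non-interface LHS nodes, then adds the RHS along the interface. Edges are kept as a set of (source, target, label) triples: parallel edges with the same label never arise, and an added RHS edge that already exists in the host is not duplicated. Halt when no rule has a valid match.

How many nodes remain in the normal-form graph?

Answer: 4

Derivation:
start.  V:8 E:7  edges: 1-q->1 1-r->1 2-r->1 3-r->2 4-p->4 4-r->4 6-r->6
1. fire R0 via {0↦6, 1↦0, 2↦1}  →  V:6 E:6  edges: 1-q->1 1-r->1 2-r->1 3-r->2 4-p->4 4-r->4
2. fire R1 via {0↦4, 1↦1}  →  V:6 E:3  edges: 2-r->1 3-r->2 4-r->4
3. fire R0 via {0↦4, 1↦5, 2↦1}  →  V:4 E:2  edges: 2-r->1 3-r->2
final graph: no rule applies after step 3
NF nodes: {1:A, 2:C, 3:C, 7:C}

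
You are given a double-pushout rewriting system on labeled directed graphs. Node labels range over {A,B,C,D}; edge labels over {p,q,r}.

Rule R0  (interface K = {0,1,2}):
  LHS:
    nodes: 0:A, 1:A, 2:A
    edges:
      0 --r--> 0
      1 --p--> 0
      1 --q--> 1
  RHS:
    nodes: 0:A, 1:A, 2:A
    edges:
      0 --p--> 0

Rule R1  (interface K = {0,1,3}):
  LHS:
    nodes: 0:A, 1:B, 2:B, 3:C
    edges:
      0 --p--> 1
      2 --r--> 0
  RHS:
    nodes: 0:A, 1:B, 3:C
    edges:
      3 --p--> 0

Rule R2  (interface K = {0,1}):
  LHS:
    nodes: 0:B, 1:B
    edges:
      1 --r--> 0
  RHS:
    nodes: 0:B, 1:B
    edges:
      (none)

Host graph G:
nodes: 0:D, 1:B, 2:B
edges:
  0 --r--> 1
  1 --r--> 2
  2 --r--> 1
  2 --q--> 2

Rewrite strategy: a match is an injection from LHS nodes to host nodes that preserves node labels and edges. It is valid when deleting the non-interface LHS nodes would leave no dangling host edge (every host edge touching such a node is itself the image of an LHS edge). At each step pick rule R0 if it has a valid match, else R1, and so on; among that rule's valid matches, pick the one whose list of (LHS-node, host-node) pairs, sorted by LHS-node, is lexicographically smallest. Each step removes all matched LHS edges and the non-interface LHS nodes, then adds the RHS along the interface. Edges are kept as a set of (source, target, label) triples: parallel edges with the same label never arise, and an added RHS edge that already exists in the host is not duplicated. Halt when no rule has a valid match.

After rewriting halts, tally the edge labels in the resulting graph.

Answer: q:1 r:1

Steps:
start.  V:3 E:4  edges: 0-r->1 1-r->2 2-r->1 2-q->2
1. fire R2 via {0↦1, 1↦2}  →  V:3 E:3  edges: 0-r->1 1-r->2 2-q->2
2. fire R2 via {0↦2, 1↦1}  →  V:3 E:2  edges: 0-r->1 2-q->2
final graph: no rule applies after step 2
NF edges: [(0, 1, 'r'), (2, 2, 'q')]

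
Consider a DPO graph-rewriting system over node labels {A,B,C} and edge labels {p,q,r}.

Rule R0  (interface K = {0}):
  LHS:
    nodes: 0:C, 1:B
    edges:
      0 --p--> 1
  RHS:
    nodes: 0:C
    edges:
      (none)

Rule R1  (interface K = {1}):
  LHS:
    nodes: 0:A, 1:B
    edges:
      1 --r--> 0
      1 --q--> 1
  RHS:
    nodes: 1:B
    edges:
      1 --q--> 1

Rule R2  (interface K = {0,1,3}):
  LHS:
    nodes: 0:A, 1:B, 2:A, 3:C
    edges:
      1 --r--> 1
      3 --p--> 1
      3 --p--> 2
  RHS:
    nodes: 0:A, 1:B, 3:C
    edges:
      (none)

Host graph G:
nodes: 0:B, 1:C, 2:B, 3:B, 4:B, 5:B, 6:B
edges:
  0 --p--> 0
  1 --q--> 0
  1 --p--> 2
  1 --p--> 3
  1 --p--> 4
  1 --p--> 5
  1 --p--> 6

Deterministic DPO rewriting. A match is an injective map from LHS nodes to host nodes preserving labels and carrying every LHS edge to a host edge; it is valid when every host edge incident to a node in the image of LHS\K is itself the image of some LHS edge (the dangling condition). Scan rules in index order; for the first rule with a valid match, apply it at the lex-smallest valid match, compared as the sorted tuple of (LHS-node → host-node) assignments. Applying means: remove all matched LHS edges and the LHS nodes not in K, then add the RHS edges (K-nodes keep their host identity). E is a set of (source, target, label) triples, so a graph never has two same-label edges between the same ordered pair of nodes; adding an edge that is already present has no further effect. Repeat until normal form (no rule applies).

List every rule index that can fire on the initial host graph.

Answer: [R0]

Derivation:
R0: 5 valid matches — {0↦1, 1↦2}, {0↦1, 1↦3}, {0↦1, 1↦4} (+2 more)
R1: no valid match — LHS pattern not found
R2: no valid match — LHS pattern not found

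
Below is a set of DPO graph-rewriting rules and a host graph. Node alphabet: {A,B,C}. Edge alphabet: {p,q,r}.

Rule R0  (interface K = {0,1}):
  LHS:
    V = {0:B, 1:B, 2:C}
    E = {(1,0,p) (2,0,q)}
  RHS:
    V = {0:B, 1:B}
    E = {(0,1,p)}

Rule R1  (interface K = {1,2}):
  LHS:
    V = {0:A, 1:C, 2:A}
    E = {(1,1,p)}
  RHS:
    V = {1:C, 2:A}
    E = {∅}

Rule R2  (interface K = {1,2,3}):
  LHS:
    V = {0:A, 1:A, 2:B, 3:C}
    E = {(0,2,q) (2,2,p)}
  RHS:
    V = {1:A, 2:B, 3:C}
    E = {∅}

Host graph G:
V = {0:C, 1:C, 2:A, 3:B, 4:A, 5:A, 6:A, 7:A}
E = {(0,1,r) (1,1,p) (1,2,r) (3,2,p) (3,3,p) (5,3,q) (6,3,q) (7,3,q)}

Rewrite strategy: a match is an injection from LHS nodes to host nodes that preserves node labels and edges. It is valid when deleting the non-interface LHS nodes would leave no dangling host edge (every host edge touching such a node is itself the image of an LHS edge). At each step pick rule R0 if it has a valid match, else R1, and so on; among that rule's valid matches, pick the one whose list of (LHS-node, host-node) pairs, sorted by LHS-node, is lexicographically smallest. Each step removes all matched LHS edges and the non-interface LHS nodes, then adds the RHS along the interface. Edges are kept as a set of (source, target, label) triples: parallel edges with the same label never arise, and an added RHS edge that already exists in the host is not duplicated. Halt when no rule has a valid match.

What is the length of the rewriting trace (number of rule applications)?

start.  V:8 E:8  edges: 0-r->1 1-p->1 1-r->2 3-p->2 3-p->3 5-q->3 6-q->3 7-q->3
1. fire R1 via {0↦4, 1↦1, 2↦2}  →  V:7 E:7  edges: 0-r->1 1-r->2 3-p->2 3-p->3 5-q->3 6-q->3 7-q->3
2. fire R2 via {0↦5, 1↦2, 2↦3, 3↦0}  →  V:6 E:5  edges: 0-r->1 1-r->2 3-p->2 6-q->3 7-q->3
final graph: no rule applies after step 2

Answer: 2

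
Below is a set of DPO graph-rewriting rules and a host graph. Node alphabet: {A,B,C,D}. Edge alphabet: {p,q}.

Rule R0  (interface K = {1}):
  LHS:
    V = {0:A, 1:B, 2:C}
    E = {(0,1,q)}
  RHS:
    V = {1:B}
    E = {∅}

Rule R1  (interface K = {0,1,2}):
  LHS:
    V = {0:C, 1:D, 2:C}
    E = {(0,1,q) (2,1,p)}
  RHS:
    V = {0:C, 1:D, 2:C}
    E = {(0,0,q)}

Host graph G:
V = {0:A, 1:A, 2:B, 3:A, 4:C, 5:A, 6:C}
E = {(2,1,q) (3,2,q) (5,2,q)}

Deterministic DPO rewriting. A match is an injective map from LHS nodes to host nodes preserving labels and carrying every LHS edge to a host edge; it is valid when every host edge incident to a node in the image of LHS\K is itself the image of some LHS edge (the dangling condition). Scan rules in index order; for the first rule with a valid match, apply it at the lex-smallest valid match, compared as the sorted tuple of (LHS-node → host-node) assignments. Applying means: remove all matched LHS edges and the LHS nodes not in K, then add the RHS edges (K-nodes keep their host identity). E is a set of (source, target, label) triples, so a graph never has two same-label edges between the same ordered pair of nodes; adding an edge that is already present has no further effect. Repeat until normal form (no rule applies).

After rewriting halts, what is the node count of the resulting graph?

Answer: 3

Steps:
start.  V:7 E:3  edges: 2-q->1 3-q->2 5-q->2
1. fire R0 via {0↦3, 1↦2, 2↦4}  →  V:5 E:2  edges: 2-q->1 5-q->2
2. fire R0 via {0↦5, 1↦2, 2↦6}  →  V:3 E:1  edges: 2-q->1
halt: no rule applies after step 2
NF nodes: {0:A, 1:A, 2:B}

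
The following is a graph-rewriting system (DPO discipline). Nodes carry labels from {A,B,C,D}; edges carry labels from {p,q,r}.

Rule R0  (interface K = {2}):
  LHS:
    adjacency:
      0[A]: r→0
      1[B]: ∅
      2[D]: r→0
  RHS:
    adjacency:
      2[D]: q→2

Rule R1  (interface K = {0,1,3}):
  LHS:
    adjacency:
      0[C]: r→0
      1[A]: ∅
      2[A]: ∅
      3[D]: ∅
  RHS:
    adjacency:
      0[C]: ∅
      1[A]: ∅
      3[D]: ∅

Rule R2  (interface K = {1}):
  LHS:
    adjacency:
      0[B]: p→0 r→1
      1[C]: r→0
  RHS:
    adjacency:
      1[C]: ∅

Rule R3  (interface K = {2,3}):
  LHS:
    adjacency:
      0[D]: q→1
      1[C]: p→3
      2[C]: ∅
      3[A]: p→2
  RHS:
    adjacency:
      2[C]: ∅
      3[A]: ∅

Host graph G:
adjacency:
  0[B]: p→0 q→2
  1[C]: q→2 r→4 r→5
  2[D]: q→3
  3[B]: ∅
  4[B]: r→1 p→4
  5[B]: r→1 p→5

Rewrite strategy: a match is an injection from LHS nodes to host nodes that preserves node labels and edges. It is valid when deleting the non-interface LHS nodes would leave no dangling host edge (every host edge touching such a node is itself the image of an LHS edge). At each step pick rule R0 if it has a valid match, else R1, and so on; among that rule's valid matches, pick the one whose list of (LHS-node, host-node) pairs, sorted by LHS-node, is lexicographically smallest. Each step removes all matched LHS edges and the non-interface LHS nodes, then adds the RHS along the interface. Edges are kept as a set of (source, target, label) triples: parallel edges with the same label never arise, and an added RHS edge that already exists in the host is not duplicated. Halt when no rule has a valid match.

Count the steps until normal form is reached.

Answer: 2

Steps:
start.  V:6 E:10  edges: 0-p->0 0-q->2 1-q->2 1-r->4 1-r->5 2-q->3 4-r->1 4-p->4 5-r->1 5-p->5
1. fire R2 via {0↦4, 1↦1}  →  V:5 E:7  edges: 0-p->0 0-q->2 1-q->2 1-r->5 2-q->3 5-r->1 5-p->5
2. fire R2 via {0↦5, 1↦1}  →  V:4 E:4  edges: 0-p->0 0-q->2 1-q->2 2-q->3
normal form: no rule applies after step 2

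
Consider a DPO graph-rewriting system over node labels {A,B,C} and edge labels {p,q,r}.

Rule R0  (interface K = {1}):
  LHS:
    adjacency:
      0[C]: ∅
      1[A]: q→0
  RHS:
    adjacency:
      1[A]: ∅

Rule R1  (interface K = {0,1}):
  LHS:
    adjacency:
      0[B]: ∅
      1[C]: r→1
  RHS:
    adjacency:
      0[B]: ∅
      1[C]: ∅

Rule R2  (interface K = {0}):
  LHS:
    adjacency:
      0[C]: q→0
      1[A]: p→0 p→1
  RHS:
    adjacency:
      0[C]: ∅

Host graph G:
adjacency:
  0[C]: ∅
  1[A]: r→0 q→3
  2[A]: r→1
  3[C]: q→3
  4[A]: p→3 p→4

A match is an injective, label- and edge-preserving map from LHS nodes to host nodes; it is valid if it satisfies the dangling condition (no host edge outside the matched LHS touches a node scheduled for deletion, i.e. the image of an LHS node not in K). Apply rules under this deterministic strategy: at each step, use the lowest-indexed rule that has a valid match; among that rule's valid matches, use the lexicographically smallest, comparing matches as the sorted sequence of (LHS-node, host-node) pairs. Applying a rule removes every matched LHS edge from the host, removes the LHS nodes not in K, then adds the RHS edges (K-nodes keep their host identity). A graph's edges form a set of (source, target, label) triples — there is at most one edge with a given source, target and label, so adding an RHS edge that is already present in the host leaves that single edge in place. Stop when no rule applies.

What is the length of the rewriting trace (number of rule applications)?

Answer: 2

Rewrite trace:
start.  V:5 E:6  edges: 1-r->0 1-q->3 2-r->1 3-q->3 4-p->3 4-p->4
1. fire R2 via {0↦3, 1↦4}  →  V:4 E:3  edges: 1-r->0 1-q->3 2-r->1
2. fire R0 via {0↦3, 1↦1}  →  V:3 E:2  edges: 1-r->0 2-r->1
final graph: no rule applies after step 2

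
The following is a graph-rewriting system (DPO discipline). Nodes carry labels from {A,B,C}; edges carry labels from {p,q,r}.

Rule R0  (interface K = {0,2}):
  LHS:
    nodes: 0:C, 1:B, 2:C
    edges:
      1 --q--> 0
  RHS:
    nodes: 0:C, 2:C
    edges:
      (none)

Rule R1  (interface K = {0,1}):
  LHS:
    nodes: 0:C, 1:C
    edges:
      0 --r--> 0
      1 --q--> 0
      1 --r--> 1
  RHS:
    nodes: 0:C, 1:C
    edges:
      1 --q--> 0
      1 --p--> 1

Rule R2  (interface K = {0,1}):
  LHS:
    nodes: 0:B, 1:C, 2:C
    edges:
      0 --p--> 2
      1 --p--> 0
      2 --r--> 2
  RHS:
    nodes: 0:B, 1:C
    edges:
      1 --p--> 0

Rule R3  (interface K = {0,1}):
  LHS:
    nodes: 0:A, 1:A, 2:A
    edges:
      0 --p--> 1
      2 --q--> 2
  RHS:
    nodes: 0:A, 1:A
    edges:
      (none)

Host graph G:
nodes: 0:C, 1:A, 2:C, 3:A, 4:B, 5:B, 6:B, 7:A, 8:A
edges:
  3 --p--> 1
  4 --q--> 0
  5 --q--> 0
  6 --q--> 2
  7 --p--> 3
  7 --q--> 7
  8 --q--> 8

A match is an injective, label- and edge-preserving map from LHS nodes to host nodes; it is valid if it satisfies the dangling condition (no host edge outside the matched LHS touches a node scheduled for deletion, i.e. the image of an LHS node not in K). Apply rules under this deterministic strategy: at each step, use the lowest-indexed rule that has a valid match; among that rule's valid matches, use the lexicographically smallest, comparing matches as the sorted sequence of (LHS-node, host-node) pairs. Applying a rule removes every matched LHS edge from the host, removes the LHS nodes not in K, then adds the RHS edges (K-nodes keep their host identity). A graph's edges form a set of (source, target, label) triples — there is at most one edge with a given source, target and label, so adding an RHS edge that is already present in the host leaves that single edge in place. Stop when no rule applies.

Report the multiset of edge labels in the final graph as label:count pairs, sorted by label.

[0] host  ⇒  9 nodes, 7 edges  {3-p->1 4-q->0 5-q->0 6-q->2 7-p->3 7-q->7 8-q->8}
[1] R0 @ {0↦0, 1↦4, 2↦2}  ⇒  8 nodes, 6 edges  {3-p->1 5-q->0 6-q->2 7-p->3 7-q->7 8-q->8}
[2] R0 @ {0↦0, 1↦5, 2↦2}  ⇒  7 nodes, 5 edges  {3-p->1 6-q->2 7-p->3 7-q->7 8-q->8}
[3] R0 @ {0↦2, 1↦6, 2↦0}  ⇒  6 nodes, 4 edges  {3-p->1 7-p->3 7-q->7 8-q->8}
[4] R3 @ {0↦3, 1↦1, 2↦8}  ⇒  5 nodes, 2 edges  {7-p->3 7-q->7}
normal form: no rule applies after step 4
NF edges: [(7, 3, 'p'), (7, 7, 'q')]

Answer: p:1 q:1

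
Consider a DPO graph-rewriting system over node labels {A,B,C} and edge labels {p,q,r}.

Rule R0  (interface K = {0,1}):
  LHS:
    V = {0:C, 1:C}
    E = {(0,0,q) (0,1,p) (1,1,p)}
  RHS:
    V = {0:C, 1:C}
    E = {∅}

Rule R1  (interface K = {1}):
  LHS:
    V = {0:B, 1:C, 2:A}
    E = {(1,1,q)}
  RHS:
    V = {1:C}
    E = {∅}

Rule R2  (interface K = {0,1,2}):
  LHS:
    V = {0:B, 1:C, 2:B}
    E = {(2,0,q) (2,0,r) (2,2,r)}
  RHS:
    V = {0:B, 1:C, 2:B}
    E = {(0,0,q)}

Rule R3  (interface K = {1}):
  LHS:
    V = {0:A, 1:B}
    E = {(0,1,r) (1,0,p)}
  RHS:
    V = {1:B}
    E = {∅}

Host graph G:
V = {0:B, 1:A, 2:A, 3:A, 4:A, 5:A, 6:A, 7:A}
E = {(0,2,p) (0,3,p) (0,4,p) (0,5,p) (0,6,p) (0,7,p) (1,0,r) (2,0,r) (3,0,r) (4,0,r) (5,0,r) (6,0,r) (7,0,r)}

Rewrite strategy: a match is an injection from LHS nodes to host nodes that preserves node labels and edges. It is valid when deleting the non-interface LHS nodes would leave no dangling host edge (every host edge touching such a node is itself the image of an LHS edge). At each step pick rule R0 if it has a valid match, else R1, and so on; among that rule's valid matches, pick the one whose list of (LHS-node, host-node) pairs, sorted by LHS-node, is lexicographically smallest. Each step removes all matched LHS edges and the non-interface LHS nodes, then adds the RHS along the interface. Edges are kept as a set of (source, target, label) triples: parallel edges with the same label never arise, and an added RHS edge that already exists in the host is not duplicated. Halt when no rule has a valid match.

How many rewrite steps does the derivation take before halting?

start.  V:8 E:13  edges: 0-p->2 0-p->3 0-p->4 0-p->5 0-p->6 0-p->7 1-r->0 2-r->0 3-r->0 4-r->0 5-r->0 6-r->0 7-r->0
1. fire R3 via {0↦2, 1↦0}  →  V:7 E:11  edges: 0-p->3 0-p->4 0-p->5 0-p->6 0-p->7 1-r->0 3-r->0 4-r->0 5-r->0 6-r->0 7-r->0
2. fire R3 via {0↦3, 1↦0}  →  V:6 E:9  edges: 0-p->4 0-p->5 0-p->6 0-p->7 1-r->0 4-r->0 5-r->0 6-r->0 7-r->0
3. fire R3 via {0↦4, 1↦0}  →  V:5 E:7  edges: 0-p->5 0-p->6 0-p->7 1-r->0 5-r->0 6-r->0 7-r->0
4. fire R3 via {0↦5, 1↦0}  →  V:4 E:5  edges: 0-p->6 0-p->7 1-r->0 6-r->0 7-r->0
5. fire R3 via {0↦6, 1↦0}  →  V:3 E:3  edges: 0-p->7 1-r->0 7-r->0
6. fire R3 via {0↦7, 1↦0}  →  V:2 E:1  edges: 1-r->0
final graph: no rule applies after step 6

Answer: 6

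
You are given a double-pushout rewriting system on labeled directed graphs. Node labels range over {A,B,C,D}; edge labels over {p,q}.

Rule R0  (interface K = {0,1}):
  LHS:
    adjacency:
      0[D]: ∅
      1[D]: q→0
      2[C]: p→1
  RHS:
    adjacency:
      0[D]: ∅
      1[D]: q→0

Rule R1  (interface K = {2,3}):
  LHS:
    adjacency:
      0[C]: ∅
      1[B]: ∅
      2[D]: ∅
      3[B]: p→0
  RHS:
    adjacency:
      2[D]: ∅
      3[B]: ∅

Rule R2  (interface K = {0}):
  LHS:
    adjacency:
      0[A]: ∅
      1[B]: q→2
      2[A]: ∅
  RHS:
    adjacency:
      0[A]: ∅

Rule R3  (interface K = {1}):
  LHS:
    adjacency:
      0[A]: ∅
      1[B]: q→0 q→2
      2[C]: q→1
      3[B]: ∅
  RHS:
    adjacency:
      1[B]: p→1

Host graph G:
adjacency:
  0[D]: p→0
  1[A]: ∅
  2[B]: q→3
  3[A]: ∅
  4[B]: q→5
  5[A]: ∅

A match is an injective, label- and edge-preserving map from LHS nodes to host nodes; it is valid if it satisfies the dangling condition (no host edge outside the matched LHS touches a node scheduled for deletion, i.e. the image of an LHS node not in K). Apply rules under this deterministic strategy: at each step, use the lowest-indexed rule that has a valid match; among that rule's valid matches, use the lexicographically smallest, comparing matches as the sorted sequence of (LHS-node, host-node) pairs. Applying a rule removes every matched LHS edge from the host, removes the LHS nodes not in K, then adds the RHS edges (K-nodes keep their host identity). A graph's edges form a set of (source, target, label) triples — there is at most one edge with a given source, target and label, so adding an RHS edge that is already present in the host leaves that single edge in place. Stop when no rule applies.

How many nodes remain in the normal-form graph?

Answer: 2

Steps:
[0] host  ⇒  6 nodes, 3 edges  {0-p->0 2-q->3 4-q->5}
[1] R2 @ {0↦1, 1↦2, 2↦3}  ⇒  4 nodes, 2 edges  {0-p->0 4-q->5}
[2] R2 @ {0↦1, 1↦4, 2↦5}  ⇒  2 nodes, 1 edges  {0-p->0}
normal form: no rule applies after step 2
NF nodes: {0:D, 1:A}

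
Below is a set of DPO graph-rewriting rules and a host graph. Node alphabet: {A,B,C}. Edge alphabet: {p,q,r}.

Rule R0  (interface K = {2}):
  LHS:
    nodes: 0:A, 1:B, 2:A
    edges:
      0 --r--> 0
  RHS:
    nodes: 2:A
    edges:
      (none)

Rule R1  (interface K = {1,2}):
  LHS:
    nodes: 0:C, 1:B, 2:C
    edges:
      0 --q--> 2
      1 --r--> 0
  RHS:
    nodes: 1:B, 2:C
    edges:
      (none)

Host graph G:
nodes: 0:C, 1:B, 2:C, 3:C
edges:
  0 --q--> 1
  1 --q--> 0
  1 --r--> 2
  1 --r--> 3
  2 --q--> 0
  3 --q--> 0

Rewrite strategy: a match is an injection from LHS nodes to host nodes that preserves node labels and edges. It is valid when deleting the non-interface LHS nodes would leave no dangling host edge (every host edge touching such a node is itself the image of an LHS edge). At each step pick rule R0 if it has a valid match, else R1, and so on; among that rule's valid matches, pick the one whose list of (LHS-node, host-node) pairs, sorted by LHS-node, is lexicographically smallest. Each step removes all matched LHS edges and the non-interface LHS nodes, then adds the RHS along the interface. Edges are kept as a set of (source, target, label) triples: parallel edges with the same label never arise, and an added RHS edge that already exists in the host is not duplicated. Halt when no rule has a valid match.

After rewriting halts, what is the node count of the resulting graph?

Answer: 2

Steps:
start.  V:4 E:6  edges: 0-q->1 1-q->0 1-r->2 1-r->3 2-q->0 3-q->0
1. fire R1 via {0↦2, 1↦1, 2↦0}  →  V:3 E:4  edges: 0-q->1 1-q->0 1-r->3 3-q->0
2. fire R1 via {0↦3, 1↦1, 2↦0}  →  V:2 E:2  edges: 0-q->1 1-q->0
final graph: no rule applies after step 2
NF nodes: {0:C, 1:B}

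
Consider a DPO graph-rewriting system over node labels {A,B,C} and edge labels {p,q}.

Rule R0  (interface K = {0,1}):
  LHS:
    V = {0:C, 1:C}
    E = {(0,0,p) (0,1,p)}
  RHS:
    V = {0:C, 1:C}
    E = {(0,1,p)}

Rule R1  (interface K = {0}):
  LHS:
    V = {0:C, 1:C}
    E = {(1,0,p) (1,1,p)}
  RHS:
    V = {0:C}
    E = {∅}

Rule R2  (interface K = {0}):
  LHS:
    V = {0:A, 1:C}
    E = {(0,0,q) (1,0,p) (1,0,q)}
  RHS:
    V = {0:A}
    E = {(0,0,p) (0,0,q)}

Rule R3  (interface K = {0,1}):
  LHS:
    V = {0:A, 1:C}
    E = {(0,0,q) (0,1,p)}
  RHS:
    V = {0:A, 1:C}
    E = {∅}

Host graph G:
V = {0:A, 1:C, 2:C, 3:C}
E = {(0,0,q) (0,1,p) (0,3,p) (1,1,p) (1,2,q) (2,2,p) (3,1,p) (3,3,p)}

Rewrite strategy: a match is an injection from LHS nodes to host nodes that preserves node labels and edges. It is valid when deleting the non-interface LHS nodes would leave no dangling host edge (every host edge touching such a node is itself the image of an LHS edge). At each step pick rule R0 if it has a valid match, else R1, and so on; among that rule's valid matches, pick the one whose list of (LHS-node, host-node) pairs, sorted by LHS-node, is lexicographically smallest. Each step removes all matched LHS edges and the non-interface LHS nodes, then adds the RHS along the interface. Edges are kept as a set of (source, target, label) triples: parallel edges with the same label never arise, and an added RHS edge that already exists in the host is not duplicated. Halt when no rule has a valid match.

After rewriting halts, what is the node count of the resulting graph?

[0] host  ⇒  4 nodes, 8 edges  {0-q->0 0-p->1 0-p->3 1-p->1 1-q->2 2-p->2 3-p->1 3-p->3}
[1] R0 @ {0↦3, 1↦1}  ⇒  4 nodes, 7 edges  {0-q->0 0-p->1 0-p->3 1-p->1 1-q->2 2-p->2 3-p->1}
[2] R3 @ {0↦0, 1↦1}  ⇒  4 nodes, 5 edges  {0-p->3 1-p->1 1-q->2 2-p->2 3-p->1}
halt: no rule applies after step 2
NF nodes: {0:A, 1:C, 2:C, 3:C}

Answer: 4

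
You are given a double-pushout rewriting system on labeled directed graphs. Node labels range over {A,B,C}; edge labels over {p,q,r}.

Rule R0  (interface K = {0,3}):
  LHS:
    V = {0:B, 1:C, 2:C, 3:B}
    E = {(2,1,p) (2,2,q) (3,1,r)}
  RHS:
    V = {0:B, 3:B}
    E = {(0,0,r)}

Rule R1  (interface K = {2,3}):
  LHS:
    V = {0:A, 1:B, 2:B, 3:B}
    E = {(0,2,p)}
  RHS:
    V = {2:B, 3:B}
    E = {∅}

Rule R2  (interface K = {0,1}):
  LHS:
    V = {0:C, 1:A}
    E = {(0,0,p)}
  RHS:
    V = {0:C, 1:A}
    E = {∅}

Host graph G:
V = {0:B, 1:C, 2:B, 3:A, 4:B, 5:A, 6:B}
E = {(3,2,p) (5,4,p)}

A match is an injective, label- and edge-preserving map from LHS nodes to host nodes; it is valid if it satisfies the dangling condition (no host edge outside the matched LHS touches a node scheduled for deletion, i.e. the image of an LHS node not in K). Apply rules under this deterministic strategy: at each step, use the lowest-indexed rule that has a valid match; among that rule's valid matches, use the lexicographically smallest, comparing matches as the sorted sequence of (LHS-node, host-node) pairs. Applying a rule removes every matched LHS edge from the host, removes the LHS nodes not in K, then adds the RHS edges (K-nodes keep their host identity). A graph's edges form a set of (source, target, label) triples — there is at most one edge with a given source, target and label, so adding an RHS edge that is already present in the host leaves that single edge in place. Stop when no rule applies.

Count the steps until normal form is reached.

start.  V:7 E:2  edges: 3-p->2 5-p->4
1. fire R1 via {0↦3, 1↦0, 2↦2, 3↦4}  →  V:5 E:1  edges: 5-p->4
2. fire R1 via {0↦5, 1↦2, 2↦4, 3↦6}  →  V:3 E:0  edges: ∅
normal form: no rule applies after step 2

Answer: 2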